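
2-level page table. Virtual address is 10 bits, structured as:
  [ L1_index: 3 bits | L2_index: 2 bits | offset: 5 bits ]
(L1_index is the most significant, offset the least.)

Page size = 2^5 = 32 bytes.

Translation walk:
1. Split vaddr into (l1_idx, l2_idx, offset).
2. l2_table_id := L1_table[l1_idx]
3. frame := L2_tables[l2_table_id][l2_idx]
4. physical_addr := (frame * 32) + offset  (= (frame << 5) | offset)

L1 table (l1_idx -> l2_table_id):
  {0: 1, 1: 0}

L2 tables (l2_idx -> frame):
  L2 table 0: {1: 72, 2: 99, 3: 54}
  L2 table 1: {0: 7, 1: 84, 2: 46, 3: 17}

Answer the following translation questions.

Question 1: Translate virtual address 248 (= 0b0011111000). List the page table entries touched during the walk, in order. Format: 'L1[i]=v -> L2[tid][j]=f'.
vaddr = 248 = 0b0011111000
Split: l1_idx=1, l2_idx=3, offset=24

Answer: L1[1]=0 -> L2[0][3]=54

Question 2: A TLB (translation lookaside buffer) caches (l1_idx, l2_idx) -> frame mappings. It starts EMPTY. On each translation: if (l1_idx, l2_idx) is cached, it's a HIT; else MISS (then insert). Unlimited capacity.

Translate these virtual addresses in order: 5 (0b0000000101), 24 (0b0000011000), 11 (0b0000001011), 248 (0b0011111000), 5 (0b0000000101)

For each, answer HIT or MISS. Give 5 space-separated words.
vaddr=5: (0,0) not in TLB -> MISS, insert
vaddr=24: (0,0) in TLB -> HIT
vaddr=11: (0,0) in TLB -> HIT
vaddr=248: (1,3) not in TLB -> MISS, insert
vaddr=5: (0,0) in TLB -> HIT

Answer: MISS HIT HIT MISS HIT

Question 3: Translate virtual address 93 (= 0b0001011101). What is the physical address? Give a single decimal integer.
Answer: 1501

Derivation:
vaddr = 93 = 0b0001011101
Split: l1_idx=0, l2_idx=2, offset=29
L1[0] = 1
L2[1][2] = 46
paddr = 46 * 32 + 29 = 1501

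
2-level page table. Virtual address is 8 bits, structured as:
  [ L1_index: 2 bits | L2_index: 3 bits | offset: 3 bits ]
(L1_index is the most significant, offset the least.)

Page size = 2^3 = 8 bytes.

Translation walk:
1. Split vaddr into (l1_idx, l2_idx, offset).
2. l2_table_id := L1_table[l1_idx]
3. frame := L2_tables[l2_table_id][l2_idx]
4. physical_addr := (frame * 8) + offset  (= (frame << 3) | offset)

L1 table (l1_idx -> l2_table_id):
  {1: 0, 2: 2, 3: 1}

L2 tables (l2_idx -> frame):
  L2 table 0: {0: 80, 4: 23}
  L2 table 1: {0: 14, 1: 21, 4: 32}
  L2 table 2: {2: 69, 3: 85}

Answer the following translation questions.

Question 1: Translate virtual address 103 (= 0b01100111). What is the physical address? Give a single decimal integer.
vaddr = 103 = 0b01100111
Split: l1_idx=1, l2_idx=4, offset=7
L1[1] = 0
L2[0][4] = 23
paddr = 23 * 8 + 7 = 191

Answer: 191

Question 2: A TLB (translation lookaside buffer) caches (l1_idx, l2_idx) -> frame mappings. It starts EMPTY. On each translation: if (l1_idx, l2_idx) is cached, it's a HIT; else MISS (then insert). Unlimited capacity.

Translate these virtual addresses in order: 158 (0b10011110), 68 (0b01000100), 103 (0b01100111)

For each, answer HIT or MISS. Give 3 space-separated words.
vaddr=158: (2,3) not in TLB -> MISS, insert
vaddr=68: (1,0) not in TLB -> MISS, insert
vaddr=103: (1,4) not in TLB -> MISS, insert

Answer: MISS MISS MISS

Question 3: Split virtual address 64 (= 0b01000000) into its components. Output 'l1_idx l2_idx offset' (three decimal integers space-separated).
vaddr = 64 = 0b01000000
  top 2 bits -> l1_idx = 1
  next 3 bits -> l2_idx = 0
  bottom 3 bits -> offset = 0

Answer: 1 0 0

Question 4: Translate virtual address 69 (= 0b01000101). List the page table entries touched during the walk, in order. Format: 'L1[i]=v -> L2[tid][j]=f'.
Answer: L1[1]=0 -> L2[0][0]=80

Derivation:
vaddr = 69 = 0b01000101
Split: l1_idx=1, l2_idx=0, offset=5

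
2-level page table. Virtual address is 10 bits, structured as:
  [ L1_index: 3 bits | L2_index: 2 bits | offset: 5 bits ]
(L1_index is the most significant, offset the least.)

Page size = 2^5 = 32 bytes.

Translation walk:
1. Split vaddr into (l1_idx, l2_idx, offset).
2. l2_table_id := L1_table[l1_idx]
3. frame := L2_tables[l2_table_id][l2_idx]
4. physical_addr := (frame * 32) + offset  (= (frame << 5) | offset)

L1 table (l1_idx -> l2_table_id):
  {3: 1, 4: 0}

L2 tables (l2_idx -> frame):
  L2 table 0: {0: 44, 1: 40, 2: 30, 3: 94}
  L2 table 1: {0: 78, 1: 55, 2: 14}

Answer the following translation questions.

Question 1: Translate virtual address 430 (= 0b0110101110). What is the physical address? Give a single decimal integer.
Answer: 1774

Derivation:
vaddr = 430 = 0b0110101110
Split: l1_idx=3, l2_idx=1, offset=14
L1[3] = 1
L2[1][1] = 55
paddr = 55 * 32 + 14 = 1774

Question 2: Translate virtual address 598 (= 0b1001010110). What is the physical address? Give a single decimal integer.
vaddr = 598 = 0b1001010110
Split: l1_idx=4, l2_idx=2, offset=22
L1[4] = 0
L2[0][2] = 30
paddr = 30 * 32 + 22 = 982

Answer: 982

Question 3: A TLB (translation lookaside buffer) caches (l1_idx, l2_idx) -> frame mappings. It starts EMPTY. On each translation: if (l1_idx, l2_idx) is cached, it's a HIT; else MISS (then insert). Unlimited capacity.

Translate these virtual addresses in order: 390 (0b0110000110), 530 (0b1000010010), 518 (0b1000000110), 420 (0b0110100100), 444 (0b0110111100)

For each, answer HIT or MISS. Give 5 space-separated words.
Answer: MISS MISS HIT MISS HIT

Derivation:
vaddr=390: (3,0) not in TLB -> MISS, insert
vaddr=530: (4,0) not in TLB -> MISS, insert
vaddr=518: (4,0) in TLB -> HIT
vaddr=420: (3,1) not in TLB -> MISS, insert
vaddr=444: (3,1) in TLB -> HIT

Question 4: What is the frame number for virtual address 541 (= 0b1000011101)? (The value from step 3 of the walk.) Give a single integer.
Answer: 44

Derivation:
vaddr = 541: l1_idx=4, l2_idx=0
L1[4] = 0; L2[0][0] = 44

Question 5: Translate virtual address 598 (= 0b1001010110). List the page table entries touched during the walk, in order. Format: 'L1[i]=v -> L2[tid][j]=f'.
vaddr = 598 = 0b1001010110
Split: l1_idx=4, l2_idx=2, offset=22

Answer: L1[4]=0 -> L2[0][2]=30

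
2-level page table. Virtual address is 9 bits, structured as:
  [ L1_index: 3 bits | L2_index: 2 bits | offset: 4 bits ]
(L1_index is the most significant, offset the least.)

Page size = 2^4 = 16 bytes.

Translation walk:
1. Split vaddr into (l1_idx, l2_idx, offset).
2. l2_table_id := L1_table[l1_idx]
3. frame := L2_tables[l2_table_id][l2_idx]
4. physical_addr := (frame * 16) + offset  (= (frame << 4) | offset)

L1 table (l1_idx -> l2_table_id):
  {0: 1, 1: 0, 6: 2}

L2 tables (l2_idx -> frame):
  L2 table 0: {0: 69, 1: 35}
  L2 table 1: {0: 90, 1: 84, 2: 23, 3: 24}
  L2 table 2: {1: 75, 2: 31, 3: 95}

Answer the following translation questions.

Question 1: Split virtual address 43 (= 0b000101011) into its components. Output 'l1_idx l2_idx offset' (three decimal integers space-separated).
vaddr = 43 = 0b000101011
  top 3 bits -> l1_idx = 0
  next 2 bits -> l2_idx = 2
  bottom 4 bits -> offset = 11

Answer: 0 2 11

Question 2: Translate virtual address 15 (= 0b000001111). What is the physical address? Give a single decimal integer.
Answer: 1455

Derivation:
vaddr = 15 = 0b000001111
Split: l1_idx=0, l2_idx=0, offset=15
L1[0] = 1
L2[1][0] = 90
paddr = 90 * 16 + 15 = 1455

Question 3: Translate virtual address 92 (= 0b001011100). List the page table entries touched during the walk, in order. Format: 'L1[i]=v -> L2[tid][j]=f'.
vaddr = 92 = 0b001011100
Split: l1_idx=1, l2_idx=1, offset=12

Answer: L1[1]=0 -> L2[0][1]=35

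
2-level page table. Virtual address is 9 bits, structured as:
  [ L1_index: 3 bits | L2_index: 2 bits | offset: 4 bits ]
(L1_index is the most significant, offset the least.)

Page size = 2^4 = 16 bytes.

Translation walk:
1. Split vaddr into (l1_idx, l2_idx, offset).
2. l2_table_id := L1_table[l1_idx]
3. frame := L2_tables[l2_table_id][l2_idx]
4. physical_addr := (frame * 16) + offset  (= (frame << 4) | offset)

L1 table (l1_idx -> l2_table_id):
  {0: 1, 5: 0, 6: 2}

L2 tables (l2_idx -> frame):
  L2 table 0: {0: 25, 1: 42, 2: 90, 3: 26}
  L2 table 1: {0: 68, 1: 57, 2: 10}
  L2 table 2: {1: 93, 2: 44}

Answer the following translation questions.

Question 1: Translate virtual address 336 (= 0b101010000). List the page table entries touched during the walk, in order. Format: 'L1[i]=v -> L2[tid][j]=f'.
Answer: L1[5]=0 -> L2[0][1]=42

Derivation:
vaddr = 336 = 0b101010000
Split: l1_idx=5, l2_idx=1, offset=0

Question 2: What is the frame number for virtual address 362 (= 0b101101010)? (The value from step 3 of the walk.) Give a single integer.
Answer: 90

Derivation:
vaddr = 362: l1_idx=5, l2_idx=2
L1[5] = 0; L2[0][2] = 90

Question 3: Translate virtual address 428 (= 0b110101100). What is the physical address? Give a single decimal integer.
vaddr = 428 = 0b110101100
Split: l1_idx=6, l2_idx=2, offset=12
L1[6] = 2
L2[2][2] = 44
paddr = 44 * 16 + 12 = 716

Answer: 716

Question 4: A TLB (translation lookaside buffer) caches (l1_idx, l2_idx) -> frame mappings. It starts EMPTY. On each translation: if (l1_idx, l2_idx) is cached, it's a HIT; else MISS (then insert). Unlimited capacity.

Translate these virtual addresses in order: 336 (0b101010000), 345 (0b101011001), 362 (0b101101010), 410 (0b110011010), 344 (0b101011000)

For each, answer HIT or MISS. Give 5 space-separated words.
Answer: MISS HIT MISS MISS HIT

Derivation:
vaddr=336: (5,1) not in TLB -> MISS, insert
vaddr=345: (5,1) in TLB -> HIT
vaddr=362: (5,2) not in TLB -> MISS, insert
vaddr=410: (6,1) not in TLB -> MISS, insert
vaddr=344: (5,1) in TLB -> HIT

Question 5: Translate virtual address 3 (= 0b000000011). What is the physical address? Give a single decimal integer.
Answer: 1091

Derivation:
vaddr = 3 = 0b000000011
Split: l1_idx=0, l2_idx=0, offset=3
L1[0] = 1
L2[1][0] = 68
paddr = 68 * 16 + 3 = 1091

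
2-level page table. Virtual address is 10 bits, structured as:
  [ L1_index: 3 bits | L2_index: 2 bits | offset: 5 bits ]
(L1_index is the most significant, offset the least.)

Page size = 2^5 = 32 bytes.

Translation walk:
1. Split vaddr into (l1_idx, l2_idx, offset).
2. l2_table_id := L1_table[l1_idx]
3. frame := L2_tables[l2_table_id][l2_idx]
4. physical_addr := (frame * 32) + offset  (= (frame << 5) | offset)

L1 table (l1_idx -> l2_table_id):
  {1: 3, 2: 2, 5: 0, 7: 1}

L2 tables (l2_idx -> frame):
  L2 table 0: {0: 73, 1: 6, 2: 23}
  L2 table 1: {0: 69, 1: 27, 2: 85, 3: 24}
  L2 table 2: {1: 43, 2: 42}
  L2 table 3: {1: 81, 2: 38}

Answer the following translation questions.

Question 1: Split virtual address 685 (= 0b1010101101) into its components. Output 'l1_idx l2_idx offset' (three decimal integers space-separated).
Answer: 5 1 13

Derivation:
vaddr = 685 = 0b1010101101
  top 3 bits -> l1_idx = 5
  next 2 bits -> l2_idx = 1
  bottom 5 bits -> offset = 13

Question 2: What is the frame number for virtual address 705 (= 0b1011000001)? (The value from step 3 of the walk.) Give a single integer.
Answer: 23

Derivation:
vaddr = 705: l1_idx=5, l2_idx=2
L1[5] = 0; L2[0][2] = 23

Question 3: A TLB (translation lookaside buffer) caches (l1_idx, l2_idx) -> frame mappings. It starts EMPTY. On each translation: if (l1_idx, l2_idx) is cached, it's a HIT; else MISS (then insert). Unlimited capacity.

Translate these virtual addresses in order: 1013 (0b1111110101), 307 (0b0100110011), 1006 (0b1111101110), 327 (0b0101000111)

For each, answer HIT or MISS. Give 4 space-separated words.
vaddr=1013: (7,3) not in TLB -> MISS, insert
vaddr=307: (2,1) not in TLB -> MISS, insert
vaddr=1006: (7,3) in TLB -> HIT
vaddr=327: (2,2) not in TLB -> MISS, insert

Answer: MISS MISS HIT MISS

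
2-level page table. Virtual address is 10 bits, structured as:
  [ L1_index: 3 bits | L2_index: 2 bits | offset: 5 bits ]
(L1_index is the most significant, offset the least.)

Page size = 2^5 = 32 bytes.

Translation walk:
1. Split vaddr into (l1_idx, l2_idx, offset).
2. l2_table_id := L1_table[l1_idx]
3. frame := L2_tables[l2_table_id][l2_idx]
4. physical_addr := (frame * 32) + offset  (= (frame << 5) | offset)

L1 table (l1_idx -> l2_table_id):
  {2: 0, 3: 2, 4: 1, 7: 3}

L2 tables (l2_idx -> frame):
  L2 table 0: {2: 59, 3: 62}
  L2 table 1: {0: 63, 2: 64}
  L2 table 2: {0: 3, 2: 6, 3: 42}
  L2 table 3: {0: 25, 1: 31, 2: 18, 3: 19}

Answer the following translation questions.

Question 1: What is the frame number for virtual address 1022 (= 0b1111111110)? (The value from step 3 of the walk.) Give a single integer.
vaddr = 1022: l1_idx=7, l2_idx=3
L1[7] = 3; L2[3][3] = 19

Answer: 19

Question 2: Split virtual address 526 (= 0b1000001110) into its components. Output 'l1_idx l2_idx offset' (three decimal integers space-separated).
vaddr = 526 = 0b1000001110
  top 3 bits -> l1_idx = 4
  next 2 bits -> l2_idx = 0
  bottom 5 bits -> offset = 14

Answer: 4 0 14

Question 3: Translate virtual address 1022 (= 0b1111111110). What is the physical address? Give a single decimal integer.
vaddr = 1022 = 0b1111111110
Split: l1_idx=7, l2_idx=3, offset=30
L1[7] = 3
L2[3][3] = 19
paddr = 19 * 32 + 30 = 638

Answer: 638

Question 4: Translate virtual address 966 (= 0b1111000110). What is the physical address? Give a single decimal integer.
Answer: 582

Derivation:
vaddr = 966 = 0b1111000110
Split: l1_idx=7, l2_idx=2, offset=6
L1[7] = 3
L2[3][2] = 18
paddr = 18 * 32 + 6 = 582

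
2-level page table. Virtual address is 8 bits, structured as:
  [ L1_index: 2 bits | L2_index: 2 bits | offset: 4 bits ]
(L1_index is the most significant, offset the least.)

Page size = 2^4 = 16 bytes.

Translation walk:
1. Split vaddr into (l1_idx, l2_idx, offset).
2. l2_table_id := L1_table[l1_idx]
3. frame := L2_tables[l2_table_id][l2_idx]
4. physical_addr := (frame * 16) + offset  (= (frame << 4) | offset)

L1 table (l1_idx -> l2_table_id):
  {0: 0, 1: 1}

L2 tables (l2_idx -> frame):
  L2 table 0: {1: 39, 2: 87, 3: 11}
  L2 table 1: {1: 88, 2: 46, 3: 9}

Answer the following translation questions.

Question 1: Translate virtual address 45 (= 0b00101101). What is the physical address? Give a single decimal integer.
Answer: 1405

Derivation:
vaddr = 45 = 0b00101101
Split: l1_idx=0, l2_idx=2, offset=13
L1[0] = 0
L2[0][2] = 87
paddr = 87 * 16 + 13 = 1405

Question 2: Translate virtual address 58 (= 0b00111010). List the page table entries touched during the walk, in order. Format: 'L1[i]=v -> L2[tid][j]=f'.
Answer: L1[0]=0 -> L2[0][3]=11

Derivation:
vaddr = 58 = 0b00111010
Split: l1_idx=0, l2_idx=3, offset=10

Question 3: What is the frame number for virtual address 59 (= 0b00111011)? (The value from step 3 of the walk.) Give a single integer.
Answer: 11

Derivation:
vaddr = 59: l1_idx=0, l2_idx=3
L1[0] = 0; L2[0][3] = 11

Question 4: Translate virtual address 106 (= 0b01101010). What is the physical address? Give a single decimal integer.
Answer: 746

Derivation:
vaddr = 106 = 0b01101010
Split: l1_idx=1, l2_idx=2, offset=10
L1[1] = 1
L2[1][2] = 46
paddr = 46 * 16 + 10 = 746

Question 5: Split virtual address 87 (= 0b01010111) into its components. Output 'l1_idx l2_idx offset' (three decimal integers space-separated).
Answer: 1 1 7

Derivation:
vaddr = 87 = 0b01010111
  top 2 bits -> l1_idx = 1
  next 2 bits -> l2_idx = 1
  bottom 4 bits -> offset = 7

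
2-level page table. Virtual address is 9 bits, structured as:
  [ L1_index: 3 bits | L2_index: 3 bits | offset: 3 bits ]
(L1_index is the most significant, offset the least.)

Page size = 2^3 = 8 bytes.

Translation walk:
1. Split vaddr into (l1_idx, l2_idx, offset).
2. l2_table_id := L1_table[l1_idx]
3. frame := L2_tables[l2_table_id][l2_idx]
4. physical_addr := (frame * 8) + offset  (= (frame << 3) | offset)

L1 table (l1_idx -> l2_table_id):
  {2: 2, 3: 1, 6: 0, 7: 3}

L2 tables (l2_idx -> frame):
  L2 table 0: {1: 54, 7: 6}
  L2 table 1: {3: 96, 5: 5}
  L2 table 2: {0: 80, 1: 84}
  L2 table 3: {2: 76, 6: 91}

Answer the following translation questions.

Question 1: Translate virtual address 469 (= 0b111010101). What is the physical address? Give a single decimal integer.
vaddr = 469 = 0b111010101
Split: l1_idx=7, l2_idx=2, offset=5
L1[7] = 3
L2[3][2] = 76
paddr = 76 * 8 + 5 = 613

Answer: 613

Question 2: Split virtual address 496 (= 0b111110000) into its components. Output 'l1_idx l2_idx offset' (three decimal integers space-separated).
Answer: 7 6 0

Derivation:
vaddr = 496 = 0b111110000
  top 3 bits -> l1_idx = 7
  next 3 bits -> l2_idx = 6
  bottom 3 bits -> offset = 0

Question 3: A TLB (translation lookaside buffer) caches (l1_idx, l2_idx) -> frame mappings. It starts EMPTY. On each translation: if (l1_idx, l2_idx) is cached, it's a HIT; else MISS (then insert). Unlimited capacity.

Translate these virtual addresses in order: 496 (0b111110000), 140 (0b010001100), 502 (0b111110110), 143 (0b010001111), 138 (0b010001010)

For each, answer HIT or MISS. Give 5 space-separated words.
Answer: MISS MISS HIT HIT HIT

Derivation:
vaddr=496: (7,6) not in TLB -> MISS, insert
vaddr=140: (2,1) not in TLB -> MISS, insert
vaddr=502: (7,6) in TLB -> HIT
vaddr=143: (2,1) in TLB -> HIT
vaddr=138: (2,1) in TLB -> HIT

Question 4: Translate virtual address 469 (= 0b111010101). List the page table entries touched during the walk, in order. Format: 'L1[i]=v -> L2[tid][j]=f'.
Answer: L1[7]=3 -> L2[3][2]=76

Derivation:
vaddr = 469 = 0b111010101
Split: l1_idx=7, l2_idx=2, offset=5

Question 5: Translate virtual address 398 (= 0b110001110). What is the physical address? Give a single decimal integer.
Answer: 438

Derivation:
vaddr = 398 = 0b110001110
Split: l1_idx=6, l2_idx=1, offset=6
L1[6] = 0
L2[0][1] = 54
paddr = 54 * 8 + 6 = 438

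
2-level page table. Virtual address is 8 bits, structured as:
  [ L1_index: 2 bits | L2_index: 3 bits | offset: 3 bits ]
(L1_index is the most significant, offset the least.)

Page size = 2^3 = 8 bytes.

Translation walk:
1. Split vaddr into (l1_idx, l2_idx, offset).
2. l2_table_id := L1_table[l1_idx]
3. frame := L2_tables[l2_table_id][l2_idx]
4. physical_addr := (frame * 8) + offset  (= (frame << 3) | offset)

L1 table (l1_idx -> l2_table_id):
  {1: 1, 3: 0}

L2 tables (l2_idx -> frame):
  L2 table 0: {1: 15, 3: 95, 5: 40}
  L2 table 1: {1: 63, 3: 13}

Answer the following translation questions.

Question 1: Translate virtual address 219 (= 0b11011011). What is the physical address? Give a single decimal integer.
vaddr = 219 = 0b11011011
Split: l1_idx=3, l2_idx=3, offset=3
L1[3] = 0
L2[0][3] = 95
paddr = 95 * 8 + 3 = 763

Answer: 763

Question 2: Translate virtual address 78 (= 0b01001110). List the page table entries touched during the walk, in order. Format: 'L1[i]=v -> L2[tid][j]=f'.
vaddr = 78 = 0b01001110
Split: l1_idx=1, l2_idx=1, offset=6

Answer: L1[1]=1 -> L2[1][1]=63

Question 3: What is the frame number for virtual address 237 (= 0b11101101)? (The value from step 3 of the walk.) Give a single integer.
vaddr = 237: l1_idx=3, l2_idx=5
L1[3] = 0; L2[0][5] = 40

Answer: 40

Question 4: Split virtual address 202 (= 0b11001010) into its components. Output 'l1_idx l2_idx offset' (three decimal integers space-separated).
vaddr = 202 = 0b11001010
  top 2 bits -> l1_idx = 3
  next 3 bits -> l2_idx = 1
  bottom 3 bits -> offset = 2

Answer: 3 1 2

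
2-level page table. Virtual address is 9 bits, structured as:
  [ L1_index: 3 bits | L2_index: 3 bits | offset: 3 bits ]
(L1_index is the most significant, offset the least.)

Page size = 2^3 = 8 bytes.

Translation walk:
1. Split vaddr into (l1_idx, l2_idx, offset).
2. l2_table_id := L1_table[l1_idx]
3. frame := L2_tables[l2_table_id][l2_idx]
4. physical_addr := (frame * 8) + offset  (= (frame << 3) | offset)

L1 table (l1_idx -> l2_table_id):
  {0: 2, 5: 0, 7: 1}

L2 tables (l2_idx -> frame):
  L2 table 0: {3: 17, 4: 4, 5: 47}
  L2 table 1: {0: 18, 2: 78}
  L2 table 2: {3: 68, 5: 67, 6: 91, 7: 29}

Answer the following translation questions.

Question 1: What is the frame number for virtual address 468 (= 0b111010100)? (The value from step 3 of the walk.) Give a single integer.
Answer: 78

Derivation:
vaddr = 468: l1_idx=7, l2_idx=2
L1[7] = 1; L2[1][2] = 78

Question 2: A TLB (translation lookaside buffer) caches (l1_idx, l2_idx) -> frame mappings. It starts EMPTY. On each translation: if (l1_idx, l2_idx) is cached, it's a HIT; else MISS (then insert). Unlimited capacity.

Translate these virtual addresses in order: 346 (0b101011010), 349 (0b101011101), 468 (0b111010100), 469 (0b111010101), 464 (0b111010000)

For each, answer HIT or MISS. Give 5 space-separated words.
vaddr=346: (5,3) not in TLB -> MISS, insert
vaddr=349: (5,3) in TLB -> HIT
vaddr=468: (7,2) not in TLB -> MISS, insert
vaddr=469: (7,2) in TLB -> HIT
vaddr=464: (7,2) in TLB -> HIT

Answer: MISS HIT MISS HIT HIT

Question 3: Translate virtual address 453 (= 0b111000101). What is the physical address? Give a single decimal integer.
vaddr = 453 = 0b111000101
Split: l1_idx=7, l2_idx=0, offset=5
L1[7] = 1
L2[1][0] = 18
paddr = 18 * 8 + 5 = 149

Answer: 149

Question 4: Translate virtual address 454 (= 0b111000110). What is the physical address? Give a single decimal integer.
Answer: 150

Derivation:
vaddr = 454 = 0b111000110
Split: l1_idx=7, l2_idx=0, offset=6
L1[7] = 1
L2[1][0] = 18
paddr = 18 * 8 + 6 = 150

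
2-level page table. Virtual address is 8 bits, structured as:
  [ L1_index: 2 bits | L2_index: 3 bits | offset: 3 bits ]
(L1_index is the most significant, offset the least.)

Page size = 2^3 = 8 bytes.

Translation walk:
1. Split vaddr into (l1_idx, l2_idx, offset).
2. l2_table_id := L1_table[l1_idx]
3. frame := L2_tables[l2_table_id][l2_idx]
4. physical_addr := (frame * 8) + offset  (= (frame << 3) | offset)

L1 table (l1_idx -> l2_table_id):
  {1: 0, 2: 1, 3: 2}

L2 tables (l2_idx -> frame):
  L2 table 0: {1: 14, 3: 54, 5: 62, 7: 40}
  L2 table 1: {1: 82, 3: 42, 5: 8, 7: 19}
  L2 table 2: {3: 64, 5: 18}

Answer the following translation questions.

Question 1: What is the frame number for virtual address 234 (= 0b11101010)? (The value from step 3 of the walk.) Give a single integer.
vaddr = 234: l1_idx=3, l2_idx=5
L1[3] = 2; L2[2][5] = 18

Answer: 18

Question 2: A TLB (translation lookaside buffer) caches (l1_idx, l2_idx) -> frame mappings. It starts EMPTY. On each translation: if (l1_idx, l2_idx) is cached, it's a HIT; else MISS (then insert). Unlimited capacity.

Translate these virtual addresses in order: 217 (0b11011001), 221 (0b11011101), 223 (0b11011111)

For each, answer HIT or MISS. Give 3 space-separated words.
Answer: MISS HIT HIT

Derivation:
vaddr=217: (3,3) not in TLB -> MISS, insert
vaddr=221: (3,3) in TLB -> HIT
vaddr=223: (3,3) in TLB -> HIT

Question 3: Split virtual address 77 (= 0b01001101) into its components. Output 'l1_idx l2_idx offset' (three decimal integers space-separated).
Answer: 1 1 5

Derivation:
vaddr = 77 = 0b01001101
  top 2 bits -> l1_idx = 1
  next 3 bits -> l2_idx = 1
  bottom 3 bits -> offset = 5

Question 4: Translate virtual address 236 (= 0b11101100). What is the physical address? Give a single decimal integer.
vaddr = 236 = 0b11101100
Split: l1_idx=3, l2_idx=5, offset=4
L1[3] = 2
L2[2][5] = 18
paddr = 18 * 8 + 4 = 148

Answer: 148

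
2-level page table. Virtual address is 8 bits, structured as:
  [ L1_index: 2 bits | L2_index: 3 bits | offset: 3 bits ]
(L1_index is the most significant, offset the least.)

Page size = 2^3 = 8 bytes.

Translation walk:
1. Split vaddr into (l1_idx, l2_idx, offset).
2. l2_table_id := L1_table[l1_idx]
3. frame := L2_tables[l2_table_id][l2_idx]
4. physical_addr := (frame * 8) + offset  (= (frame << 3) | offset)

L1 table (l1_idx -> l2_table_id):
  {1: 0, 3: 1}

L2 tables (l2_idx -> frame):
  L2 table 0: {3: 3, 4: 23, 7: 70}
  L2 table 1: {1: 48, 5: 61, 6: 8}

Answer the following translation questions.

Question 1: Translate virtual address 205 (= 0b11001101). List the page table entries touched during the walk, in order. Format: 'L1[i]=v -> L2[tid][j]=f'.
Answer: L1[3]=1 -> L2[1][1]=48

Derivation:
vaddr = 205 = 0b11001101
Split: l1_idx=3, l2_idx=1, offset=5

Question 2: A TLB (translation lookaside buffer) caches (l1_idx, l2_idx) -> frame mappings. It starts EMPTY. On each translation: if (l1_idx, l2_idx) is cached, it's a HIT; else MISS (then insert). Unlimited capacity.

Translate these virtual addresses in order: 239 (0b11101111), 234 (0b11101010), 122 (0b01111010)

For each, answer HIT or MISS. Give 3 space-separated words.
vaddr=239: (3,5) not in TLB -> MISS, insert
vaddr=234: (3,5) in TLB -> HIT
vaddr=122: (1,7) not in TLB -> MISS, insert

Answer: MISS HIT MISS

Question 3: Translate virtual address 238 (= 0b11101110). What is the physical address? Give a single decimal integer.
Answer: 494

Derivation:
vaddr = 238 = 0b11101110
Split: l1_idx=3, l2_idx=5, offset=6
L1[3] = 1
L2[1][5] = 61
paddr = 61 * 8 + 6 = 494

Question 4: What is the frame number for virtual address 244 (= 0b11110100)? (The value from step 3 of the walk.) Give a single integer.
Answer: 8

Derivation:
vaddr = 244: l1_idx=3, l2_idx=6
L1[3] = 1; L2[1][6] = 8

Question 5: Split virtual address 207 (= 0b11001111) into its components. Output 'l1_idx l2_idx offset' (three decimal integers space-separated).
vaddr = 207 = 0b11001111
  top 2 bits -> l1_idx = 3
  next 3 bits -> l2_idx = 1
  bottom 3 bits -> offset = 7

Answer: 3 1 7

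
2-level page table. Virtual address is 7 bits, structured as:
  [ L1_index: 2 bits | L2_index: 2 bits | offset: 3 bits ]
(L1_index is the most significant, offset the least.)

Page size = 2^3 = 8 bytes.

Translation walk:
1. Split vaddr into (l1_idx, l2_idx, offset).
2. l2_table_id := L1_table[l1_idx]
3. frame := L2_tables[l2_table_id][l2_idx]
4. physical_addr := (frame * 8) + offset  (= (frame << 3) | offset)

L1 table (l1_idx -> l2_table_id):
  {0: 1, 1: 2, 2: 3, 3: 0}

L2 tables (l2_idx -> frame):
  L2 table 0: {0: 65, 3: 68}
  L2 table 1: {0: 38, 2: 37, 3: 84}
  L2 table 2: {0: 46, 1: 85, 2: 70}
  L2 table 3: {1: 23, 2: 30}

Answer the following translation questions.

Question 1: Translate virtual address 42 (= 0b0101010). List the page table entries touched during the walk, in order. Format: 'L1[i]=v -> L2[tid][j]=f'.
vaddr = 42 = 0b0101010
Split: l1_idx=1, l2_idx=1, offset=2

Answer: L1[1]=2 -> L2[2][1]=85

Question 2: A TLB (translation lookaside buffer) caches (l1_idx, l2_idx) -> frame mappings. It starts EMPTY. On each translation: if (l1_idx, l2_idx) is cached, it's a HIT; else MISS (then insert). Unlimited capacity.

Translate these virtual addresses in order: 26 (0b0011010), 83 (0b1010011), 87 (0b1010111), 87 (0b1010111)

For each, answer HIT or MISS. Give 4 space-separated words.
vaddr=26: (0,3) not in TLB -> MISS, insert
vaddr=83: (2,2) not in TLB -> MISS, insert
vaddr=87: (2,2) in TLB -> HIT
vaddr=87: (2,2) in TLB -> HIT

Answer: MISS MISS HIT HIT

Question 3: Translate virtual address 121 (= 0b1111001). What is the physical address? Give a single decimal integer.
vaddr = 121 = 0b1111001
Split: l1_idx=3, l2_idx=3, offset=1
L1[3] = 0
L2[0][3] = 68
paddr = 68 * 8 + 1 = 545

Answer: 545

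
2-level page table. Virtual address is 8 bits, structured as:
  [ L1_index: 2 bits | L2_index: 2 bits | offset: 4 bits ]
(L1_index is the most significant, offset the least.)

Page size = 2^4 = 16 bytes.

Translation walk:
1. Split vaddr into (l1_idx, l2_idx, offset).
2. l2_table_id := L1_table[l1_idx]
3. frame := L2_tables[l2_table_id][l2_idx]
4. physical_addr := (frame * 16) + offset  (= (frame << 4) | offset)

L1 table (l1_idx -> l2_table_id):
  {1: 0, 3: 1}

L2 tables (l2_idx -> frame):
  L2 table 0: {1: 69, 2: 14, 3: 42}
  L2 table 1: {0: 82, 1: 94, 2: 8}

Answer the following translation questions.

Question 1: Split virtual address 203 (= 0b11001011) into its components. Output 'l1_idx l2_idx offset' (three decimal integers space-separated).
vaddr = 203 = 0b11001011
  top 2 bits -> l1_idx = 3
  next 2 bits -> l2_idx = 0
  bottom 4 bits -> offset = 11

Answer: 3 0 11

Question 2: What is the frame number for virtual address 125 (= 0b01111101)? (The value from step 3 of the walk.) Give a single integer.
Answer: 42

Derivation:
vaddr = 125: l1_idx=1, l2_idx=3
L1[1] = 0; L2[0][3] = 42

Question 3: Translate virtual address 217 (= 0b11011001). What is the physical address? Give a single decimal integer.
vaddr = 217 = 0b11011001
Split: l1_idx=3, l2_idx=1, offset=9
L1[3] = 1
L2[1][1] = 94
paddr = 94 * 16 + 9 = 1513

Answer: 1513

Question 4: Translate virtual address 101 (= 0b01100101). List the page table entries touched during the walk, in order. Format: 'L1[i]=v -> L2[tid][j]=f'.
vaddr = 101 = 0b01100101
Split: l1_idx=1, l2_idx=2, offset=5

Answer: L1[1]=0 -> L2[0][2]=14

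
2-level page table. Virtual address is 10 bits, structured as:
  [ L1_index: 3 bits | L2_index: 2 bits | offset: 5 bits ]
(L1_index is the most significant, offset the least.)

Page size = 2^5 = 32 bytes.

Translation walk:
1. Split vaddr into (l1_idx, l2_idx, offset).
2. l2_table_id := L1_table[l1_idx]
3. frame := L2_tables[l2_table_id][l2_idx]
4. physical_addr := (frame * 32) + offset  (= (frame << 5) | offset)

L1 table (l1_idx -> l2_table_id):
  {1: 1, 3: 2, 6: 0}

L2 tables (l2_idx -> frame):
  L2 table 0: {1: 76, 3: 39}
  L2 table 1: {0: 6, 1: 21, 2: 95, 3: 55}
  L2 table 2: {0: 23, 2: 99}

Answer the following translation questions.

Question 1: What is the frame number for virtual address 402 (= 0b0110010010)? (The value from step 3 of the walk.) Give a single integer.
vaddr = 402: l1_idx=3, l2_idx=0
L1[3] = 2; L2[2][0] = 23

Answer: 23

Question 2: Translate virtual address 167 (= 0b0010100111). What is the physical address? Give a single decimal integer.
vaddr = 167 = 0b0010100111
Split: l1_idx=1, l2_idx=1, offset=7
L1[1] = 1
L2[1][1] = 21
paddr = 21 * 32 + 7 = 679

Answer: 679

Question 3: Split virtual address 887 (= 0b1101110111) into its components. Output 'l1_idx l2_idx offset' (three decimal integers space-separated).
Answer: 6 3 23

Derivation:
vaddr = 887 = 0b1101110111
  top 3 bits -> l1_idx = 6
  next 2 bits -> l2_idx = 3
  bottom 5 bits -> offset = 23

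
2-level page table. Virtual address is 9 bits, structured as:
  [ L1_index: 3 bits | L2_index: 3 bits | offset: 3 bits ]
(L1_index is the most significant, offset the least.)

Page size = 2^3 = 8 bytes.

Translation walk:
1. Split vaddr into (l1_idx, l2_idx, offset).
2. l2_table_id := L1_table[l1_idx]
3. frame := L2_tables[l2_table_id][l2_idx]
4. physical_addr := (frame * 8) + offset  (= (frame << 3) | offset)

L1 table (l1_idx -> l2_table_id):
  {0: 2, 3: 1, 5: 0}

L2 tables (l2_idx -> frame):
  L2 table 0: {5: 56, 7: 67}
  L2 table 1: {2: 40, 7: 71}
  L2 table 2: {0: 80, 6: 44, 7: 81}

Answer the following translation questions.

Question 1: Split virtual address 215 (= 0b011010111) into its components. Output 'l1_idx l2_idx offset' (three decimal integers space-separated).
Answer: 3 2 7

Derivation:
vaddr = 215 = 0b011010111
  top 3 bits -> l1_idx = 3
  next 3 bits -> l2_idx = 2
  bottom 3 bits -> offset = 7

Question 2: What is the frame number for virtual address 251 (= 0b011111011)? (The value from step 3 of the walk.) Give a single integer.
vaddr = 251: l1_idx=3, l2_idx=7
L1[3] = 1; L2[1][7] = 71

Answer: 71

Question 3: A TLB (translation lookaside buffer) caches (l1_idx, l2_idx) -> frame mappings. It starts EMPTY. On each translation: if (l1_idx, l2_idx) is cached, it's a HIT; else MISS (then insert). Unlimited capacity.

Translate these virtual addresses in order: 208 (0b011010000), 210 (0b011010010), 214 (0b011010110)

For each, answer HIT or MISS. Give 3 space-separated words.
vaddr=208: (3,2) not in TLB -> MISS, insert
vaddr=210: (3,2) in TLB -> HIT
vaddr=214: (3,2) in TLB -> HIT

Answer: MISS HIT HIT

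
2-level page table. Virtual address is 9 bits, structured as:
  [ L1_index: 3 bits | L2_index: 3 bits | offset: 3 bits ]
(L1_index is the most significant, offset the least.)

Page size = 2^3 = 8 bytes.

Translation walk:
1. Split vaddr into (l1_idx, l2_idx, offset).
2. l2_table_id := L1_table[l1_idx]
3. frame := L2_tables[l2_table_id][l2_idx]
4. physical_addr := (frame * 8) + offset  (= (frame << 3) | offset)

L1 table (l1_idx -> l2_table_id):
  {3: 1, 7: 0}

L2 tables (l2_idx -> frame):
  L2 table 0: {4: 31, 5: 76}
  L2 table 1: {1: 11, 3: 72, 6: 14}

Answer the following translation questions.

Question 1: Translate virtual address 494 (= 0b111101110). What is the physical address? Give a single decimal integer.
Answer: 614

Derivation:
vaddr = 494 = 0b111101110
Split: l1_idx=7, l2_idx=5, offset=6
L1[7] = 0
L2[0][5] = 76
paddr = 76 * 8 + 6 = 614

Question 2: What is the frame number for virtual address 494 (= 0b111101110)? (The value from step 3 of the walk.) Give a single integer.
vaddr = 494: l1_idx=7, l2_idx=5
L1[7] = 0; L2[0][5] = 76

Answer: 76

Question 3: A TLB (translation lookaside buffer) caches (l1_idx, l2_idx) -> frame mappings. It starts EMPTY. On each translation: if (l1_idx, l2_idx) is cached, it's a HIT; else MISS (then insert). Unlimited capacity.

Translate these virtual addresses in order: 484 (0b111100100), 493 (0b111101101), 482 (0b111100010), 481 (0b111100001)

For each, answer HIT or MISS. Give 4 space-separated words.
vaddr=484: (7,4) not in TLB -> MISS, insert
vaddr=493: (7,5) not in TLB -> MISS, insert
vaddr=482: (7,4) in TLB -> HIT
vaddr=481: (7,4) in TLB -> HIT

Answer: MISS MISS HIT HIT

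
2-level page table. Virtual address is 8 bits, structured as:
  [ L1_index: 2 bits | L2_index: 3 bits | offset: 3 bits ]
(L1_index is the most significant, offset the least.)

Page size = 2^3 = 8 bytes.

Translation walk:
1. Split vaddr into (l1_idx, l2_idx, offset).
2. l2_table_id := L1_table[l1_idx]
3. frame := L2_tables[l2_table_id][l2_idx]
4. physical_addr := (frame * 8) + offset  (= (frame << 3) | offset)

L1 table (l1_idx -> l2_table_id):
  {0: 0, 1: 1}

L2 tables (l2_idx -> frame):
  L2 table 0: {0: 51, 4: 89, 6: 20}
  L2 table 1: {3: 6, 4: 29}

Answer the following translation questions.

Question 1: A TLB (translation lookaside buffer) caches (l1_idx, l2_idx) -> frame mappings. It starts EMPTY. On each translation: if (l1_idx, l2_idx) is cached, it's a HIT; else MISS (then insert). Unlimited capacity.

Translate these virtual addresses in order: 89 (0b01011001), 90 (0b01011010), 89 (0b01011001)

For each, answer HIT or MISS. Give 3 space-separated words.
vaddr=89: (1,3) not in TLB -> MISS, insert
vaddr=90: (1,3) in TLB -> HIT
vaddr=89: (1,3) in TLB -> HIT

Answer: MISS HIT HIT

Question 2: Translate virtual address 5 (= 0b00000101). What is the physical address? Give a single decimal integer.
vaddr = 5 = 0b00000101
Split: l1_idx=0, l2_idx=0, offset=5
L1[0] = 0
L2[0][0] = 51
paddr = 51 * 8 + 5 = 413

Answer: 413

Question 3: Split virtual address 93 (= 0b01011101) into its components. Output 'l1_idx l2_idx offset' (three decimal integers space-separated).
vaddr = 93 = 0b01011101
  top 2 bits -> l1_idx = 1
  next 3 bits -> l2_idx = 3
  bottom 3 bits -> offset = 5

Answer: 1 3 5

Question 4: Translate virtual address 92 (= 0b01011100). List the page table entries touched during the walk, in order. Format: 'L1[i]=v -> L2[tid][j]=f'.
vaddr = 92 = 0b01011100
Split: l1_idx=1, l2_idx=3, offset=4

Answer: L1[1]=1 -> L2[1][3]=6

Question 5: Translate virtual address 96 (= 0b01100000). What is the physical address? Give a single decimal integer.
vaddr = 96 = 0b01100000
Split: l1_idx=1, l2_idx=4, offset=0
L1[1] = 1
L2[1][4] = 29
paddr = 29 * 8 + 0 = 232

Answer: 232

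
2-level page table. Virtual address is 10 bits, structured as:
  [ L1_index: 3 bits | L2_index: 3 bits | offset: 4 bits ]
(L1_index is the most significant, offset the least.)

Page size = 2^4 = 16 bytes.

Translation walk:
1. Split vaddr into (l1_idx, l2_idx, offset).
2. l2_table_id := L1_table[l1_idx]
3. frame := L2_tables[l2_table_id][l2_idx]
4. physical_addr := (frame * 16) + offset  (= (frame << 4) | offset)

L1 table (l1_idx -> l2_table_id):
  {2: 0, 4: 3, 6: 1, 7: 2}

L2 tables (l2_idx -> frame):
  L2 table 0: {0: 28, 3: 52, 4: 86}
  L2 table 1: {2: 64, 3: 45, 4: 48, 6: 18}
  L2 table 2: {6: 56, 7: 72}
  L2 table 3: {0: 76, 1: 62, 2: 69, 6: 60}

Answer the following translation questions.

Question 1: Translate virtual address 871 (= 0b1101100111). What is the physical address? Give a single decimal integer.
vaddr = 871 = 0b1101100111
Split: l1_idx=6, l2_idx=6, offset=7
L1[6] = 1
L2[1][6] = 18
paddr = 18 * 16 + 7 = 295

Answer: 295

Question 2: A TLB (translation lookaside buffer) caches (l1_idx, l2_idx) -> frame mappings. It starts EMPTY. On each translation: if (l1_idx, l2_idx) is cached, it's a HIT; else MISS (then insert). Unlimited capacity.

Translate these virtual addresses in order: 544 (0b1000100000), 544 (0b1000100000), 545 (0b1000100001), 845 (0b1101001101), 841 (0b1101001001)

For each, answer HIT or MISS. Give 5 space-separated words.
vaddr=544: (4,2) not in TLB -> MISS, insert
vaddr=544: (4,2) in TLB -> HIT
vaddr=545: (4,2) in TLB -> HIT
vaddr=845: (6,4) not in TLB -> MISS, insert
vaddr=841: (6,4) in TLB -> HIT

Answer: MISS HIT HIT MISS HIT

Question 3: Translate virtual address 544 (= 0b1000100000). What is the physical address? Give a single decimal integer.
Answer: 1104

Derivation:
vaddr = 544 = 0b1000100000
Split: l1_idx=4, l2_idx=2, offset=0
L1[4] = 3
L2[3][2] = 69
paddr = 69 * 16 + 0 = 1104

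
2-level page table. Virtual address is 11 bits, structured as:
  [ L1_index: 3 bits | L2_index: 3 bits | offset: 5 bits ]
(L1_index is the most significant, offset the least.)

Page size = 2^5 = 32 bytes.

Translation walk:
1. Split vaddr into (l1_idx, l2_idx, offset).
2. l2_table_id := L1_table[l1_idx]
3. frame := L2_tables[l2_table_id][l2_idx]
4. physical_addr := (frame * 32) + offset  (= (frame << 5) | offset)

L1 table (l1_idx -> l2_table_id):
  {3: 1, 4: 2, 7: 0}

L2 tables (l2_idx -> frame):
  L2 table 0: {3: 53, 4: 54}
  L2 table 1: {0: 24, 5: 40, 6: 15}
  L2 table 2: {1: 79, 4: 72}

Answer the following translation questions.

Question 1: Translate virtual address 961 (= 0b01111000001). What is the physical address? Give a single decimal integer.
vaddr = 961 = 0b01111000001
Split: l1_idx=3, l2_idx=6, offset=1
L1[3] = 1
L2[1][6] = 15
paddr = 15 * 32 + 1 = 481

Answer: 481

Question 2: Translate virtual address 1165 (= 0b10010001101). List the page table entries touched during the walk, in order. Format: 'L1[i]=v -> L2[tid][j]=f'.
vaddr = 1165 = 0b10010001101
Split: l1_idx=4, l2_idx=4, offset=13

Answer: L1[4]=2 -> L2[2][4]=72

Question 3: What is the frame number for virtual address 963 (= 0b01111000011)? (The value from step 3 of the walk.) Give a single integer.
Answer: 15

Derivation:
vaddr = 963: l1_idx=3, l2_idx=6
L1[3] = 1; L2[1][6] = 15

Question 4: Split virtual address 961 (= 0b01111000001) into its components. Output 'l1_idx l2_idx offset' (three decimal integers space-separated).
vaddr = 961 = 0b01111000001
  top 3 bits -> l1_idx = 3
  next 3 bits -> l2_idx = 6
  bottom 5 bits -> offset = 1

Answer: 3 6 1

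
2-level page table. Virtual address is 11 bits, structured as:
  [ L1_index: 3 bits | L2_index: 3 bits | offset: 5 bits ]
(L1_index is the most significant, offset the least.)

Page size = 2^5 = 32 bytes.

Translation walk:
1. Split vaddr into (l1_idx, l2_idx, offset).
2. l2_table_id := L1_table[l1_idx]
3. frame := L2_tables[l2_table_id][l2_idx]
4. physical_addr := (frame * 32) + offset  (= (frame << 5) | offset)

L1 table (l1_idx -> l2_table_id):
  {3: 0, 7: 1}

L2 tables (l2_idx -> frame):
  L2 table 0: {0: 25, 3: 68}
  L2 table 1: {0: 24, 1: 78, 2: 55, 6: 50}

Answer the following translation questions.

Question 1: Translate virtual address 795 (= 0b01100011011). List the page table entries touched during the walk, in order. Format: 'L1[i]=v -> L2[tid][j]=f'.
vaddr = 795 = 0b01100011011
Split: l1_idx=3, l2_idx=0, offset=27

Answer: L1[3]=0 -> L2[0][0]=25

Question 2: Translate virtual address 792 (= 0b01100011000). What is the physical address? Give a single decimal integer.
Answer: 824

Derivation:
vaddr = 792 = 0b01100011000
Split: l1_idx=3, l2_idx=0, offset=24
L1[3] = 0
L2[0][0] = 25
paddr = 25 * 32 + 24 = 824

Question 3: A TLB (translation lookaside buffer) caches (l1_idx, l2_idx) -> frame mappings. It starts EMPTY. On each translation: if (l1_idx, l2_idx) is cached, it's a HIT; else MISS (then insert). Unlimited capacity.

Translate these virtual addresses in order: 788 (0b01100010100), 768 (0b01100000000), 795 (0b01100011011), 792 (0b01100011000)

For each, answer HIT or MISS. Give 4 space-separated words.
Answer: MISS HIT HIT HIT

Derivation:
vaddr=788: (3,0) not in TLB -> MISS, insert
vaddr=768: (3,0) in TLB -> HIT
vaddr=795: (3,0) in TLB -> HIT
vaddr=792: (3,0) in TLB -> HIT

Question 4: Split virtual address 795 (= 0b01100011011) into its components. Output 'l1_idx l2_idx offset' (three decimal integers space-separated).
vaddr = 795 = 0b01100011011
  top 3 bits -> l1_idx = 3
  next 3 bits -> l2_idx = 0
  bottom 5 bits -> offset = 27

Answer: 3 0 27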